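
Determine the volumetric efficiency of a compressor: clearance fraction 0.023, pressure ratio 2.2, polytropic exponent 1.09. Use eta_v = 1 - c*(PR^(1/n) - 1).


PR^(1/n) = 2.2^(1/1.09) = 2.06133819
eta_v = 1 - 0.023 * (2.06133819 - 1)
eta_v = 0.9756

0.9756


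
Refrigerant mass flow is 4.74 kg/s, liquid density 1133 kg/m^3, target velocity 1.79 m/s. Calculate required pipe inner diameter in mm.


A = m_dot / (rho * v) = 4.74 / (1133 * 1.79) = 0.002337197434 m^2
d = sqrt(4*A/pi) * 1000
d = 54.6 mm

54.6


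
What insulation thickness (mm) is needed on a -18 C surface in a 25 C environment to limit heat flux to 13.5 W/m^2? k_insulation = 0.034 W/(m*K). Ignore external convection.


dT = 25 - (-18) = 43 K
thickness = k * dT / q_max * 1000
thickness = 0.034 * 43 / 13.5 * 1000
thickness = 108.3 mm

108.3


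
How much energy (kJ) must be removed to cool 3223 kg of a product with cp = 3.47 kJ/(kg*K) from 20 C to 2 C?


dT = 20 - (2) = 18 K
Q = m * cp * dT = 3223 * 3.47 * 18
Q = 201309 kJ

201309


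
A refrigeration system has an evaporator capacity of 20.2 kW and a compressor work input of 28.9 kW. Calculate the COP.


COP = Q_evap / W
COP = 20.2 / 28.9
COP = 0.699

0.699


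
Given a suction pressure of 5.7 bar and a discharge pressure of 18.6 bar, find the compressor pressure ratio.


PR = P_high / P_low
PR = 18.6 / 5.7
PR = 3.263

3.263


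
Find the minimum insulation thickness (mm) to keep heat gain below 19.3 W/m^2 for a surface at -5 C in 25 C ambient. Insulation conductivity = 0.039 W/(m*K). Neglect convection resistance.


dT = 25 - (-5) = 30 K
thickness = k * dT / q_max * 1000
thickness = 0.039 * 30 / 19.3 * 1000
thickness = 60.6 mm

60.6


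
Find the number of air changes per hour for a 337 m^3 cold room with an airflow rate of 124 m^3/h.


ACH = flow / volume
ACH = 124 / 337
ACH = 0.368

0.368


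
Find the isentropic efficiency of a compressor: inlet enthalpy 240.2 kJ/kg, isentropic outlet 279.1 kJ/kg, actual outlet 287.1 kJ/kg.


dh_ideal = 279.1 - 240.2 = 38.9 kJ/kg
dh_actual = 287.1 - 240.2 = 46.9 kJ/kg
eta_s = dh_ideal / dh_actual = 38.9 / 46.9
eta_s = 0.8294

0.8294


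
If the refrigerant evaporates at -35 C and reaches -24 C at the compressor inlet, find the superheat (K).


Superheat = T_suction - T_evap
Superheat = -24 - (-35)
Superheat = 11 K

11


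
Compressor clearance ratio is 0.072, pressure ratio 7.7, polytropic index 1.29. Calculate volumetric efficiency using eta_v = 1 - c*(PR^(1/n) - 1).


PR^(1/n) = 7.7^(1/1.29) = 4.86633623
eta_v = 1 - 0.072 * (4.86633623 - 1)
eta_v = 0.7216

0.7216


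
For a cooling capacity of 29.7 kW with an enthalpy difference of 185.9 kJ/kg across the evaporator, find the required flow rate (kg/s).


m_dot = Q / dh
m_dot = 29.7 / 185.9
m_dot = 0.1598 kg/s

0.1598


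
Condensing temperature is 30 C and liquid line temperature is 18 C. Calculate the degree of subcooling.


Subcooling = T_cond - T_liquid
Subcooling = 30 - 18
Subcooling = 12 K

12


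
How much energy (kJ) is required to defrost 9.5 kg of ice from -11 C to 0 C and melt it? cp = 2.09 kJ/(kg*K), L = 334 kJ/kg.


Sensible heat = cp * dT = 2.09 * 11 = 22.99 kJ/kg
Total per kg = 22.99 + 334 = 356.99 kJ/kg
Q = m * total = 9.5 * 356.99
Q = 3391.4 kJ

3391.4


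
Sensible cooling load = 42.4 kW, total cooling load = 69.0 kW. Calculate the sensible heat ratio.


SHR = Q_sensible / Q_total
SHR = 42.4 / 69.0
SHR = 0.614

0.614


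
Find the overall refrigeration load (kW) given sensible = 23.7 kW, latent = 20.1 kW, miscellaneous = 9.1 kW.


Q_total = Q_s + Q_l + Q_misc
Q_total = 23.7 + 20.1 + 9.1
Q_total = 52.9 kW

52.9


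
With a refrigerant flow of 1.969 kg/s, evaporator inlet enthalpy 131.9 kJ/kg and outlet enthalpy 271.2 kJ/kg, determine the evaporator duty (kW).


dh = 271.2 - 131.9 = 139.3 kJ/kg
Q_evap = m_dot * dh = 1.969 * 139.3
Q_evap = 274.28 kW

274.28


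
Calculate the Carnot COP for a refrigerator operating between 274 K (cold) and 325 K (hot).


dT = 325 - 274 = 51 K
COP_carnot = T_cold / dT = 274 / 51
COP_carnot = 5.373

5.373


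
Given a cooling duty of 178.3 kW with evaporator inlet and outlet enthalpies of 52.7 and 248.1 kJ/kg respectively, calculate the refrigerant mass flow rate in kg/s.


dh = 248.1 - 52.7 = 195.4 kJ/kg
m_dot = Q / dh = 178.3 / 195.4 = 0.9125 kg/s

0.9125


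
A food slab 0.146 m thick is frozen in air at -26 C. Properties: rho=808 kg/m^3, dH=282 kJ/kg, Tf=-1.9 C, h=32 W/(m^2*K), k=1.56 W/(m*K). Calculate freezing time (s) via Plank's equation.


dT = -1.9 - (-26) = 24.1 K
term1 = a/(2h) = 0.146/(2*32) = 0.00228125
term2 = a^2/(8k) = 0.146^2/(8*1.56) = 0.001708012821
t = rho*dH*1000/dT * (term1 + term2)
t = 808*282*1000/24.1 * (0.00228125 + 0.001708012821)
t = 37717 s

37717


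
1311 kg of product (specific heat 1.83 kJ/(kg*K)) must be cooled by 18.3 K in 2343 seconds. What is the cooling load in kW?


Q = m * cp * dT / t
Q = 1311 * 1.83 * 18.3 / 2343
Q = 18.738 kW

18.738


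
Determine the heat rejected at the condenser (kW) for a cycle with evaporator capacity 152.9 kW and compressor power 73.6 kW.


Q_cond = Q_evap + W
Q_cond = 152.9 + 73.6
Q_cond = 226.5 kW

226.5


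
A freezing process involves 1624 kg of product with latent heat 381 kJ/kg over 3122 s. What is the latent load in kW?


Q_lat = m * h_fg / t
Q_lat = 1624 * 381 / 3122
Q_lat = 198.19 kW

198.19


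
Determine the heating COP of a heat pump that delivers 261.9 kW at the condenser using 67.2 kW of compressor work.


COP_hp = Q_cond / W
COP_hp = 261.9 / 67.2
COP_hp = 3.897

3.897


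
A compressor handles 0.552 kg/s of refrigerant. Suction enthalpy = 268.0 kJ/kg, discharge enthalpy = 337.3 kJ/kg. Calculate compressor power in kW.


dh = 337.3 - 268.0 = 69.3 kJ/kg
W = m_dot * dh = 0.552 * 69.3 = 38.25 kW

38.25


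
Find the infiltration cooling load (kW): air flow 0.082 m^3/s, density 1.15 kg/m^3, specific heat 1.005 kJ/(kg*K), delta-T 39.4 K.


Q = V_dot * rho * cp * dT
Q = 0.082 * 1.15 * 1.005 * 39.4
Q = 3.734 kW

3.734


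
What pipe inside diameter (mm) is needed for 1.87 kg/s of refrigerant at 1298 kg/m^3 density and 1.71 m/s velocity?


A = m_dot / (rho * v) = 1.87 / (1298 * 1.71) = 0.0008425017346 m^2
d = sqrt(4*A/pi) * 1000
d = 32.8 mm

32.8


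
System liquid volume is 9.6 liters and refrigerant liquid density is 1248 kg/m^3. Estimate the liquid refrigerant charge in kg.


Charge = V * rho / 1000
Charge = 9.6 * 1248 / 1000
Charge = 11.98 kg

11.98


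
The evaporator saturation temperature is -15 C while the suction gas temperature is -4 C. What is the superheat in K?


Superheat = T_suction - T_evap
Superheat = -4 - (-15)
Superheat = 11 K

11


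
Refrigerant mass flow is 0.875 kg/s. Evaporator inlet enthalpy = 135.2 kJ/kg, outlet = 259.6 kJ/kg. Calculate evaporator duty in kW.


dh = 259.6 - 135.2 = 124.4 kJ/kg
Q_evap = m_dot * dh = 0.875 * 124.4
Q_evap = 108.85 kW

108.85


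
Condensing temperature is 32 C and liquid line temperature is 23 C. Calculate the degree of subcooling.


Subcooling = T_cond - T_liquid
Subcooling = 32 - 23
Subcooling = 9 K

9


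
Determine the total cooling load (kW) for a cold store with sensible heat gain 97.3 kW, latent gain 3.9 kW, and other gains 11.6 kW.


Q_total = Q_s + Q_l + Q_misc
Q_total = 97.3 + 3.9 + 11.6
Q_total = 112.8 kW

112.8


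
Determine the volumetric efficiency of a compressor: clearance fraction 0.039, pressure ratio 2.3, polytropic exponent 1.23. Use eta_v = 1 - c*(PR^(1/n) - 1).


PR^(1/n) = 2.3^(1/1.23) = 1.96828359
eta_v = 1 - 0.039 * (1.96828359 - 1)
eta_v = 0.9622

0.9622


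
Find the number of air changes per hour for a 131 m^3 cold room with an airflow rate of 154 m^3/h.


ACH = flow / volume
ACH = 154 / 131
ACH = 1.176

1.176


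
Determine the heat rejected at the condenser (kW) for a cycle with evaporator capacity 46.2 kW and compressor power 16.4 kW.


Q_cond = Q_evap + W
Q_cond = 46.2 + 16.4
Q_cond = 62.6 kW

62.6


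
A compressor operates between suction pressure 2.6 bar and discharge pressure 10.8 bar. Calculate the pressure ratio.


PR = P_high / P_low
PR = 10.8 / 2.6
PR = 4.154

4.154


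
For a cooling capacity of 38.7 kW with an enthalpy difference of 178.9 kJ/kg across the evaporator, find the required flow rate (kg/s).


m_dot = Q / dh
m_dot = 38.7 / 178.9
m_dot = 0.2163 kg/s

0.2163


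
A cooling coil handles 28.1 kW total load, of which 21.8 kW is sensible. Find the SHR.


SHR = Q_sensible / Q_total
SHR = 21.8 / 28.1
SHR = 0.776

0.776


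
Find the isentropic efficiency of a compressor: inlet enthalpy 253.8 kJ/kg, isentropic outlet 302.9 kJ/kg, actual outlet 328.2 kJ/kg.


dh_ideal = 302.9 - 253.8 = 49.1 kJ/kg
dh_actual = 328.2 - 253.8 = 74.4 kJ/kg
eta_s = dh_ideal / dh_actual = 49.1 / 74.4
eta_s = 0.6599

0.6599


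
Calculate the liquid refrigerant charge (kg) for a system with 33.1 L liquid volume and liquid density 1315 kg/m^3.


Charge = V * rho / 1000
Charge = 33.1 * 1315 / 1000
Charge = 43.53 kg

43.53


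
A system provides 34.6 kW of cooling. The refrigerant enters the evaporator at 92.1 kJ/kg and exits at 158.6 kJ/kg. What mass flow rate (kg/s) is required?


dh = 158.6 - 92.1 = 66.5 kJ/kg
m_dot = Q / dh = 34.6 / 66.5 = 0.5203 kg/s

0.5203


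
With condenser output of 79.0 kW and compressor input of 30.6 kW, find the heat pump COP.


COP_hp = Q_cond / W
COP_hp = 79.0 / 30.6
COP_hp = 2.582

2.582


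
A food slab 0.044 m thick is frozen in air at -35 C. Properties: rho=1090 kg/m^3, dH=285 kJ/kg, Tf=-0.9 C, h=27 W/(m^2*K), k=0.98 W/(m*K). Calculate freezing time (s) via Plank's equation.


dT = -0.9 - (-35) = 34.1 K
term1 = a/(2h) = 0.044/(2*27) = 0.0008148148148
term2 = a^2/(8k) = 0.044^2/(8*0.98) = 0.0002469387755
t = rho*dH*1000/dT * (term1 + term2)
t = 1090*285*1000/34.1 * (0.0008148148148 + 0.0002469387755)
t = 9673 s

9673


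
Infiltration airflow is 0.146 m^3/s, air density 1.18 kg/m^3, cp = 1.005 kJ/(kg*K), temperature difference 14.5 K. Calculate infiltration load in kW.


Q = V_dot * rho * cp * dT
Q = 0.146 * 1.18 * 1.005 * 14.5
Q = 2.511 kW

2.511


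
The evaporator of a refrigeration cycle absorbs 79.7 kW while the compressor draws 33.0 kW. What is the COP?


COP = Q_evap / W
COP = 79.7 / 33.0
COP = 2.415

2.415


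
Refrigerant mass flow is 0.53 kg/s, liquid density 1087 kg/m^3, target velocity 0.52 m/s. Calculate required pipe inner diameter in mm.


A = m_dot / (rho * v) = 0.53 / (1087 * 0.52) = 0.0009376548015 m^2
d = sqrt(4*A/pi) * 1000
d = 34.6 mm

34.6


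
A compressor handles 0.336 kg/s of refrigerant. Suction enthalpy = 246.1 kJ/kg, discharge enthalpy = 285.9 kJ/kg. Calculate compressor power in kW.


dh = 285.9 - 246.1 = 39.8 kJ/kg
W = m_dot * dh = 0.336 * 39.8 = 13.37 kW

13.37


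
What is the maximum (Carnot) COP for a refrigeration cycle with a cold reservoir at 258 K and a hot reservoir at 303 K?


dT = 303 - 258 = 45 K
COP_carnot = T_cold / dT = 258 / 45
COP_carnot = 5.733

5.733


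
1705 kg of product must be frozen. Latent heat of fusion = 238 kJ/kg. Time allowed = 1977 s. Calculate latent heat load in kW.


Q_lat = m * h_fg / t
Q_lat = 1705 * 238 / 1977
Q_lat = 205.26 kW

205.26


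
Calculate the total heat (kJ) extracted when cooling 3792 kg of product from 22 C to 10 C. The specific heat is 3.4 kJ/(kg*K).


dT = 22 - (10) = 12 K
Q = m * cp * dT = 3792 * 3.4 * 12
Q = 154714 kJ

154714


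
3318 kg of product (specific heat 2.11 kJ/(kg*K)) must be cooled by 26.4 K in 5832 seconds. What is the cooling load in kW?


Q = m * cp * dT / t
Q = 3318 * 2.11 * 26.4 / 5832
Q = 31.692 kW

31.692


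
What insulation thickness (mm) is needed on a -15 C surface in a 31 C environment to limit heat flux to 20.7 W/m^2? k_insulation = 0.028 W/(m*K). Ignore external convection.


dT = 31 - (-15) = 46 K
thickness = k * dT / q_max * 1000
thickness = 0.028 * 46 / 20.7 * 1000
thickness = 62.2 mm

62.2


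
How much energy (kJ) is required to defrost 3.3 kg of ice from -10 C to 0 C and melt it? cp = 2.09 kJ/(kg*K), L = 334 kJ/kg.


Sensible heat = cp * dT = 2.09 * 10 = 20.9 kJ/kg
Total per kg = 20.9 + 334 = 354.9 kJ/kg
Q = m * total = 3.3 * 354.9
Q = 1171.2 kJ

1171.2


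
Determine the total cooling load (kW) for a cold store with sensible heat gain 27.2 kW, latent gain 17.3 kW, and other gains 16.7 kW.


Q_total = Q_s + Q_l + Q_misc
Q_total = 27.2 + 17.3 + 16.7
Q_total = 61.2 kW

61.2


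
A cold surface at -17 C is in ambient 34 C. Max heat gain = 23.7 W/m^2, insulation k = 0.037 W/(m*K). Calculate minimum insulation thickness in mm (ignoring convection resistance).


dT = 34 - (-17) = 51 K
thickness = k * dT / q_max * 1000
thickness = 0.037 * 51 / 23.7 * 1000
thickness = 79.6 mm

79.6


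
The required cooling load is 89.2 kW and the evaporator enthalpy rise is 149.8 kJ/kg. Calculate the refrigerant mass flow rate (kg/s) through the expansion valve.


m_dot = Q / dh
m_dot = 89.2 / 149.8
m_dot = 0.5955 kg/s

0.5955


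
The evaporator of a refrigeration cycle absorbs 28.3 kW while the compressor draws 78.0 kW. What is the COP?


COP = Q_evap / W
COP = 28.3 / 78.0
COP = 0.363

0.363


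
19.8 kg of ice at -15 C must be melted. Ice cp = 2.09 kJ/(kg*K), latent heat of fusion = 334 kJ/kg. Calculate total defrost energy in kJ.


Sensible heat = cp * dT = 2.09 * 15 = 31.35 kJ/kg
Total per kg = 31.35 + 334 = 365.35 kJ/kg
Q = m * total = 19.8 * 365.35
Q = 7233.9 kJ

7233.9


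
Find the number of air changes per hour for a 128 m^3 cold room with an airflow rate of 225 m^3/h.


ACH = flow / volume
ACH = 225 / 128
ACH = 1.758

1.758


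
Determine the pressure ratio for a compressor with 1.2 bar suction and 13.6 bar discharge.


PR = P_high / P_low
PR = 13.6 / 1.2
PR = 11.333

11.333


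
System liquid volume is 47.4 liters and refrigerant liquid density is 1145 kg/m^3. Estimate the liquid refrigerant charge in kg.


Charge = V * rho / 1000
Charge = 47.4 * 1145 / 1000
Charge = 54.27 kg

54.27


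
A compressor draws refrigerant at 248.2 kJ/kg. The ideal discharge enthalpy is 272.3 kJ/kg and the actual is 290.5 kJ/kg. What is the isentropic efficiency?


dh_ideal = 272.3 - 248.2 = 24.1 kJ/kg
dh_actual = 290.5 - 248.2 = 42.3 kJ/kg
eta_s = dh_ideal / dh_actual = 24.1 / 42.3
eta_s = 0.5697

0.5697


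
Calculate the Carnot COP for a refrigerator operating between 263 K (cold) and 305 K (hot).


dT = 305 - 263 = 42 K
COP_carnot = T_cold / dT = 263 / 42
COP_carnot = 6.262

6.262


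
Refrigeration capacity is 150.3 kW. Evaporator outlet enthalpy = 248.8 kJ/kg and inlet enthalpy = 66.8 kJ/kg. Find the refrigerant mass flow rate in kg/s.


dh = 248.8 - 66.8 = 182.0 kJ/kg
m_dot = Q / dh = 150.3 / 182.0 = 0.8258 kg/s

0.8258


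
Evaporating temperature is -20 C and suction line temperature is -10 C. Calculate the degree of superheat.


Superheat = T_suction - T_evap
Superheat = -10 - (-20)
Superheat = 10 K

10


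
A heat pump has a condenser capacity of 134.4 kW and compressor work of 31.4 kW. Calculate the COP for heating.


COP_hp = Q_cond / W
COP_hp = 134.4 / 31.4
COP_hp = 4.28

4.28


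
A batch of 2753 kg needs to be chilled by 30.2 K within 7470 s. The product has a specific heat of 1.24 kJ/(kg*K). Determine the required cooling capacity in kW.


Q = m * cp * dT / t
Q = 2753 * 1.24 * 30.2 / 7470
Q = 13.801 kW

13.801


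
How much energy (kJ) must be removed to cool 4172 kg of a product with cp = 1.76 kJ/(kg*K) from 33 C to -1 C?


dT = 33 - (-1) = 34 K
Q = m * cp * dT = 4172 * 1.76 * 34
Q = 249652 kJ

249652


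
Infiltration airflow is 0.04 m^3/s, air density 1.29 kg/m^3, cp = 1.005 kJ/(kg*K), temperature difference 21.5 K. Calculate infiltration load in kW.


Q = V_dot * rho * cp * dT
Q = 0.04 * 1.29 * 1.005 * 21.5
Q = 1.115 kW

1.115


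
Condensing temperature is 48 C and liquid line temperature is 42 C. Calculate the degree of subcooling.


Subcooling = T_cond - T_liquid
Subcooling = 48 - 42
Subcooling = 6 K

6


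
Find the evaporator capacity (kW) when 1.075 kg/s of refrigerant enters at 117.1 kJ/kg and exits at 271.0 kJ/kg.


dh = 271.0 - 117.1 = 153.9 kJ/kg
Q_evap = m_dot * dh = 1.075 * 153.9
Q_evap = 165.44 kW

165.44


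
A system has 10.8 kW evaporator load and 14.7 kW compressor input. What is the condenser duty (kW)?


Q_cond = Q_evap + W
Q_cond = 10.8 + 14.7
Q_cond = 25.5 kW

25.5


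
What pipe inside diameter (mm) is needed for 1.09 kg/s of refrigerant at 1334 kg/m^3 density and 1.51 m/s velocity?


A = m_dot / (rho * v) = 1.09 / (1334 * 1.51) = 0.0005411201684 m^2
d = sqrt(4*A/pi) * 1000
d = 26.2 mm

26.2


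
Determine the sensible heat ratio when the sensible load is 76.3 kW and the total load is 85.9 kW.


SHR = Q_sensible / Q_total
SHR = 76.3 / 85.9
SHR = 0.888

0.888


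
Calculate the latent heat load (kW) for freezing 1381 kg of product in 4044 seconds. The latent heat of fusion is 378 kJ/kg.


Q_lat = m * h_fg / t
Q_lat = 1381 * 378 / 4044
Q_lat = 129.08 kW

129.08


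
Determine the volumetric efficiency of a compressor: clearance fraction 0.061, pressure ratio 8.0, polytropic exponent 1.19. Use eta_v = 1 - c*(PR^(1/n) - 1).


PR^(1/n) = 8.0^(1/1.19) = 5.73983157
eta_v = 1 - 0.061 * (5.73983157 - 1)
eta_v = 0.7109

0.7109


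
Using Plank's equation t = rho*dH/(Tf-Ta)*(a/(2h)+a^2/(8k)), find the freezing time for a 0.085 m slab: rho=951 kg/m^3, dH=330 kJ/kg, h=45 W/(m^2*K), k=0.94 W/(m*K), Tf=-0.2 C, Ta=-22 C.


dT = -0.2 - (-22) = 21.8 K
term1 = a/(2h) = 0.085/(2*45) = 0.0009444444444
term2 = a^2/(8k) = 0.085^2/(8*0.94) = 0.0009607712766
t = rho*dH*1000/dT * (term1 + term2)
t = 951*330*1000/21.8 * (0.0009444444444 + 0.0009607712766)
t = 27427 s

27427


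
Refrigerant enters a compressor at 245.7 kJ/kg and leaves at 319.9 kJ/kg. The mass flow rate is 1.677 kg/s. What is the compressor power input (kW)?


dh = 319.9 - 245.7 = 74.2 kJ/kg
W = m_dot * dh = 1.677 * 74.2 = 124.43 kW

124.43


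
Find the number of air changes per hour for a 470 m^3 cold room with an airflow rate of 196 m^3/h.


ACH = flow / volume
ACH = 196 / 470
ACH = 0.417

0.417


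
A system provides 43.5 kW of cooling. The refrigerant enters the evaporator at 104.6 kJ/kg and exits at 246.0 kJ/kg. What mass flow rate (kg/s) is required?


dh = 246.0 - 104.6 = 141.4 kJ/kg
m_dot = Q / dh = 43.5 / 141.4 = 0.3076 kg/s

0.3076


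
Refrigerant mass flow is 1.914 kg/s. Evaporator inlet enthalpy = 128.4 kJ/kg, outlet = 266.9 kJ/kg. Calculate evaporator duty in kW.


dh = 266.9 - 128.4 = 138.5 kJ/kg
Q_evap = m_dot * dh = 1.914 * 138.5
Q_evap = 265.09 kW

265.09


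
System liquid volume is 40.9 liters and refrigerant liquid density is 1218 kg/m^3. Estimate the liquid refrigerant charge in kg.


Charge = V * rho / 1000
Charge = 40.9 * 1218 / 1000
Charge = 49.82 kg

49.82


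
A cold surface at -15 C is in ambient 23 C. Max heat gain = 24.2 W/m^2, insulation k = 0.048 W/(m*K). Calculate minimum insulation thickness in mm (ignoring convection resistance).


dT = 23 - (-15) = 38 K
thickness = k * dT / q_max * 1000
thickness = 0.048 * 38 / 24.2 * 1000
thickness = 75.4 mm

75.4


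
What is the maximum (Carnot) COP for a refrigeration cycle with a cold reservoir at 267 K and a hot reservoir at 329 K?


dT = 329 - 267 = 62 K
COP_carnot = T_cold / dT = 267 / 62
COP_carnot = 4.306

4.306


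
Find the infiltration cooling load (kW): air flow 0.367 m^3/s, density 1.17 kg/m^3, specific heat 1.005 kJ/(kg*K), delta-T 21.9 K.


Q = V_dot * rho * cp * dT
Q = 0.367 * 1.17 * 1.005 * 21.9
Q = 9.451 kW

9.451


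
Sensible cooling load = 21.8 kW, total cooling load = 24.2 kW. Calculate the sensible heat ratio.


SHR = Q_sensible / Q_total
SHR = 21.8 / 24.2
SHR = 0.901

0.901


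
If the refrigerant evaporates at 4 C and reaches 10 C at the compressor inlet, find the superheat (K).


Superheat = T_suction - T_evap
Superheat = 10 - (4)
Superheat = 6 K

6


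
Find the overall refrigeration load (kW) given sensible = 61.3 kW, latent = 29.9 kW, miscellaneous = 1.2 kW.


Q_total = Q_s + Q_l + Q_misc
Q_total = 61.3 + 29.9 + 1.2
Q_total = 92.4 kW

92.4


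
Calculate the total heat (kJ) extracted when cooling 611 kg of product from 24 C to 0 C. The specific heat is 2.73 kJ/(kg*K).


dT = 24 - (0) = 24 K
Q = m * cp * dT = 611 * 2.73 * 24
Q = 40033 kJ

40033


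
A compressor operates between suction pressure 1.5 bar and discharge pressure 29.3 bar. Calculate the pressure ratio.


PR = P_high / P_low
PR = 29.3 / 1.5
PR = 19.533

19.533


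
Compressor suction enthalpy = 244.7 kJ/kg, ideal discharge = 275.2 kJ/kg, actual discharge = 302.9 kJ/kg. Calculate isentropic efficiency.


dh_ideal = 275.2 - 244.7 = 30.5 kJ/kg
dh_actual = 302.9 - 244.7 = 58.2 kJ/kg
eta_s = dh_ideal / dh_actual = 30.5 / 58.2
eta_s = 0.5241

0.5241


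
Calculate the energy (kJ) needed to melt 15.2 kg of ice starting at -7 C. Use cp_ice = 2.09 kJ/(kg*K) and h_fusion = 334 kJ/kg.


Sensible heat = cp * dT = 2.09 * 7 = 14.63 kJ/kg
Total per kg = 14.63 + 334 = 348.63 kJ/kg
Q = m * total = 15.2 * 348.63
Q = 5299.2 kJ

5299.2


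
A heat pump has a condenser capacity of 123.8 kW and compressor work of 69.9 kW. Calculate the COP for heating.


COP_hp = Q_cond / W
COP_hp = 123.8 / 69.9
COP_hp = 1.771

1.771


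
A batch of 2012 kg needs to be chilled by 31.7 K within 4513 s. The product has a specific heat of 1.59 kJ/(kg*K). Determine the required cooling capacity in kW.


Q = m * cp * dT / t
Q = 2012 * 1.59 * 31.7 / 4513
Q = 22.471 kW

22.471


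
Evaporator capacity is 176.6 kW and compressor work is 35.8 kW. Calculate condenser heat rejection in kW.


Q_cond = Q_evap + W
Q_cond = 176.6 + 35.8
Q_cond = 212.4 kW

212.4


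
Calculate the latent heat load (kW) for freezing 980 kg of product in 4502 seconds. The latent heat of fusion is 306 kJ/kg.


Q_lat = m * h_fg / t
Q_lat = 980 * 306 / 4502
Q_lat = 66.61 kW

66.61


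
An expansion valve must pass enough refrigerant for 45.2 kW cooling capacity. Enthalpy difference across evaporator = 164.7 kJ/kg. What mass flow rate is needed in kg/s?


m_dot = Q / dh
m_dot = 45.2 / 164.7
m_dot = 0.2744 kg/s

0.2744


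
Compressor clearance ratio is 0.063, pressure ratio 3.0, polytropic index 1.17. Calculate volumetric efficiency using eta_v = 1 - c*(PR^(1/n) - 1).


PR^(1/n) = 3.0^(1/1.17) = 2.557384
eta_v = 1 - 0.063 * (2.557384 - 1)
eta_v = 0.9019

0.9019


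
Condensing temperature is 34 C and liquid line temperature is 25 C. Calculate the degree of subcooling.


Subcooling = T_cond - T_liquid
Subcooling = 34 - 25
Subcooling = 9 K

9


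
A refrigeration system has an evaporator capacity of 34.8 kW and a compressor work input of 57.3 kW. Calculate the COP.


COP = Q_evap / W
COP = 34.8 / 57.3
COP = 0.607

0.607


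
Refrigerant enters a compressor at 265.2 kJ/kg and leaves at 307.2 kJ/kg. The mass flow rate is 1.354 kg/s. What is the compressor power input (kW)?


dh = 307.2 - 265.2 = 42.0 kJ/kg
W = m_dot * dh = 1.354 * 42.0 = 56.87 kW

56.87


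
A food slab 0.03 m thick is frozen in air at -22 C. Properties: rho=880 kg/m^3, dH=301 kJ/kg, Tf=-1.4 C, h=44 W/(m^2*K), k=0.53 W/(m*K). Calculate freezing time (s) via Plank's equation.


dT = -1.4 - (-22) = 20.6 K
term1 = a/(2h) = 0.03/(2*44) = 0.0003409090909
term2 = a^2/(8k) = 0.03^2/(8*0.53) = 0.0002122641509
t = rho*dH*1000/dT * (term1 + term2)
t = 880*301*1000/20.6 * (0.0003409090909 + 0.0002122641509)
t = 7113 s

7113


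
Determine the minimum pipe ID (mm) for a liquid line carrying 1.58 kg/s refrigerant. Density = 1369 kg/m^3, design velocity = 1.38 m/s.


A = m_dot / (rho * v) = 1.58 / (1369 * 1.38) = 0.0008363239856 m^2
d = sqrt(4*A/pi) * 1000
d = 32.6 mm

32.6


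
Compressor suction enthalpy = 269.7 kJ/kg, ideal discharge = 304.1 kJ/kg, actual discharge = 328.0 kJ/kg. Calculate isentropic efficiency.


dh_ideal = 304.1 - 269.7 = 34.4 kJ/kg
dh_actual = 328.0 - 269.7 = 58.3 kJ/kg
eta_s = dh_ideal / dh_actual = 34.4 / 58.3
eta_s = 0.5901

0.5901


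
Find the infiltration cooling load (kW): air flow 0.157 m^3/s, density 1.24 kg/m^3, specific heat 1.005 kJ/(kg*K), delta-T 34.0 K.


Q = V_dot * rho * cp * dT
Q = 0.157 * 1.24 * 1.005 * 34.0
Q = 6.652 kW

6.652


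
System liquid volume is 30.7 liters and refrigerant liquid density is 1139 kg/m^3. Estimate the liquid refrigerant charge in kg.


Charge = V * rho / 1000
Charge = 30.7 * 1139 / 1000
Charge = 34.97 kg

34.97


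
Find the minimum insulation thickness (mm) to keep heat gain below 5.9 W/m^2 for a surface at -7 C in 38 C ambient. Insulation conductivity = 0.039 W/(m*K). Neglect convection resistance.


dT = 38 - (-7) = 45 K
thickness = k * dT / q_max * 1000
thickness = 0.039 * 45 / 5.9 * 1000
thickness = 297.5 mm

297.5


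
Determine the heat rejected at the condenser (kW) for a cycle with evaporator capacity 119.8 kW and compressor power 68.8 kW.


Q_cond = Q_evap + W
Q_cond = 119.8 + 68.8
Q_cond = 188.6 kW

188.6


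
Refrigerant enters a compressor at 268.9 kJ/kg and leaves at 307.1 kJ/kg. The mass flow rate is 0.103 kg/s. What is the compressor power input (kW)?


dh = 307.1 - 268.9 = 38.2 kJ/kg
W = m_dot * dh = 0.103 * 38.2 = 3.93 kW

3.93


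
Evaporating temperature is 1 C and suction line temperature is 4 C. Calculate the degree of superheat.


Superheat = T_suction - T_evap
Superheat = 4 - (1)
Superheat = 3 K

3


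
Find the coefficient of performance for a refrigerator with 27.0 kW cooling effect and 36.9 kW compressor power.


COP = Q_evap / W
COP = 27.0 / 36.9
COP = 0.732

0.732


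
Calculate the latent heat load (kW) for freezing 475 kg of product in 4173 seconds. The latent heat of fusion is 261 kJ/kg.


Q_lat = m * h_fg / t
Q_lat = 475 * 261 / 4173
Q_lat = 29.71 kW

29.71


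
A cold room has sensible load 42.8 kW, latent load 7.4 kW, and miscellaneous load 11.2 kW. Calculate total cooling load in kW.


Q_total = Q_s + Q_l + Q_misc
Q_total = 42.8 + 7.4 + 11.2
Q_total = 61.4 kW

61.4


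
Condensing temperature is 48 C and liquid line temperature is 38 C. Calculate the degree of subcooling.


Subcooling = T_cond - T_liquid
Subcooling = 48 - 38
Subcooling = 10 K

10


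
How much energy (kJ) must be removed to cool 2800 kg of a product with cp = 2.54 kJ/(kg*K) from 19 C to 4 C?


dT = 19 - (4) = 15 K
Q = m * cp * dT = 2800 * 2.54 * 15
Q = 106680 kJ

106680


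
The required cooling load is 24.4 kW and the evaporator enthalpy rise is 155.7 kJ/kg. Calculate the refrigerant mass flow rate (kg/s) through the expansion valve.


m_dot = Q / dh
m_dot = 24.4 / 155.7
m_dot = 0.1567 kg/s

0.1567


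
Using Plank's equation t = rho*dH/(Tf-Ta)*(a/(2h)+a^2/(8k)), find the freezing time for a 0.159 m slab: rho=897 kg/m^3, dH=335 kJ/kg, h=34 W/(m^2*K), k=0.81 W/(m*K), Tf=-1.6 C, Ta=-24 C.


dT = -1.6 - (-24) = 22.4 K
term1 = a/(2h) = 0.159/(2*34) = 0.002338235294
term2 = a^2/(8k) = 0.159^2/(8*0.81) = 0.003901388889
t = rho*dH*1000/dT * (term1 + term2)
t = 897*335*1000/22.4 * (0.002338235294 + 0.003901388889)
t = 83704 s

83704


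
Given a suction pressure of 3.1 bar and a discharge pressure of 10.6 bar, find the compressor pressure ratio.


PR = P_high / P_low
PR = 10.6 / 3.1
PR = 3.419

3.419


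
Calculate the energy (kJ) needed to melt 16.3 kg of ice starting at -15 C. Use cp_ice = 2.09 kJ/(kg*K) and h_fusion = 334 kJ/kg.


Sensible heat = cp * dT = 2.09 * 15 = 31.35 kJ/kg
Total per kg = 31.35 + 334 = 365.35 kJ/kg
Q = m * total = 16.3 * 365.35
Q = 5955.2 kJ

5955.2


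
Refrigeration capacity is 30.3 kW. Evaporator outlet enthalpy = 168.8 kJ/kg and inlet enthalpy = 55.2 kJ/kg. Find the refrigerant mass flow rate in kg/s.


dh = 168.8 - 55.2 = 113.6 kJ/kg
m_dot = Q / dh = 30.3 / 113.6 = 0.2667 kg/s

0.2667


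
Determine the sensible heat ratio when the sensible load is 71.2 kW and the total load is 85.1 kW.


SHR = Q_sensible / Q_total
SHR = 71.2 / 85.1
SHR = 0.837

0.837


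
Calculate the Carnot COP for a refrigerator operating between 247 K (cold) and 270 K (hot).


dT = 270 - 247 = 23 K
COP_carnot = T_cold / dT = 247 / 23
COP_carnot = 10.739

10.739


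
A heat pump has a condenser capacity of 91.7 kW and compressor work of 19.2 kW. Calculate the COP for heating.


COP_hp = Q_cond / W
COP_hp = 91.7 / 19.2
COP_hp = 4.776

4.776


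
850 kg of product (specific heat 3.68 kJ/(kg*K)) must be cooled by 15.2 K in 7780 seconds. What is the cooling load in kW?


Q = m * cp * dT / t
Q = 850 * 3.68 * 15.2 / 7780
Q = 6.111 kW

6.111


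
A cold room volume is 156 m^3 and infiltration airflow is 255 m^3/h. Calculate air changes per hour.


ACH = flow / volume
ACH = 255 / 156
ACH = 1.635

1.635


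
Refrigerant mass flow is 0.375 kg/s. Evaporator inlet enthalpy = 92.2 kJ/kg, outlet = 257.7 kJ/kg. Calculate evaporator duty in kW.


dh = 257.7 - 92.2 = 165.5 kJ/kg
Q_evap = m_dot * dh = 0.375 * 165.5
Q_evap = 62.06 kW

62.06


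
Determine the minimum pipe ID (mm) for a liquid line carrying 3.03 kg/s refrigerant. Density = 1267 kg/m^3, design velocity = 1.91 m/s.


A = m_dot / (rho * v) = 3.03 / (1267 * 1.91) = 0.001252081637 m^2
d = sqrt(4*A/pi) * 1000
d = 39.9 mm

39.9


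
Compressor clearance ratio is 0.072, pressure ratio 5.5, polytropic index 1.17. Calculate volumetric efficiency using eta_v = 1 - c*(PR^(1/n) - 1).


PR^(1/n) = 5.5^(1/1.17) = 4.29327417
eta_v = 1 - 0.072 * (4.29327417 - 1)
eta_v = 0.7629

0.7629


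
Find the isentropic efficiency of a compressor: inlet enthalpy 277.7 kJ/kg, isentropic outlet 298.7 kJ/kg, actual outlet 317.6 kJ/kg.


dh_ideal = 298.7 - 277.7 = 21.0 kJ/kg
dh_actual = 317.6 - 277.7 = 39.9 kJ/kg
eta_s = dh_ideal / dh_actual = 21.0 / 39.9
eta_s = 0.5263

0.5263


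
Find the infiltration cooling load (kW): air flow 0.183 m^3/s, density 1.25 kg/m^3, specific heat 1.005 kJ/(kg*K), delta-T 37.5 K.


Q = V_dot * rho * cp * dT
Q = 0.183 * 1.25 * 1.005 * 37.5
Q = 8.621 kW

8.621


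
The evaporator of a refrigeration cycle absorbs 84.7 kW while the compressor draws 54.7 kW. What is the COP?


COP = Q_evap / W
COP = 84.7 / 54.7
COP = 1.548

1.548


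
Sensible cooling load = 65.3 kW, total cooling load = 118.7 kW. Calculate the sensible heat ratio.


SHR = Q_sensible / Q_total
SHR = 65.3 / 118.7
SHR = 0.55

0.55


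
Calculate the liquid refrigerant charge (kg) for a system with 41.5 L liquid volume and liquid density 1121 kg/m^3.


Charge = V * rho / 1000
Charge = 41.5 * 1121 / 1000
Charge = 46.52 kg

46.52


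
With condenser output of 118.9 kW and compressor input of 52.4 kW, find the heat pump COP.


COP_hp = Q_cond / W
COP_hp = 118.9 / 52.4
COP_hp = 2.269

2.269


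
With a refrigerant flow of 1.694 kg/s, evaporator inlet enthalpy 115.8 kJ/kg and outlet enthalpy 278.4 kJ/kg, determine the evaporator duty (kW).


dh = 278.4 - 115.8 = 162.6 kJ/kg
Q_evap = m_dot * dh = 1.694 * 162.6
Q_evap = 275.44 kW

275.44


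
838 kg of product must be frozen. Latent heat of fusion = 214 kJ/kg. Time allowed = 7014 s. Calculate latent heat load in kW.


Q_lat = m * h_fg / t
Q_lat = 838 * 214 / 7014
Q_lat = 25.57 kW

25.57


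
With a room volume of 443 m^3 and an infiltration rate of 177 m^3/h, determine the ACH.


ACH = flow / volume
ACH = 177 / 443
ACH = 0.4

0.4


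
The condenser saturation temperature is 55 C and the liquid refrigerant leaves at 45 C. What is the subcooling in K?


Subcooling = T_cond - T_liquid
Subcooling = 55 - 45
Subcooling = 10 K

10


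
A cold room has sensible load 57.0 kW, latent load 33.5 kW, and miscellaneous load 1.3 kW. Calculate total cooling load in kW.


Q_total = Q_s + Q_l + Q_misc
Q_total = 57.0 + 33.5 + 1.3
Q_total = 91.8 kW

91.8


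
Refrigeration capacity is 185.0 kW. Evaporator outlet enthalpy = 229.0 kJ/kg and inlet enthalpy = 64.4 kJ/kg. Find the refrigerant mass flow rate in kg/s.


dh = 229.0 - 64.4 = 164.6 kJ/kg
m_dot = Q / dh = 185.0 / 164.6 = 1.1239 kg/s

1.1239


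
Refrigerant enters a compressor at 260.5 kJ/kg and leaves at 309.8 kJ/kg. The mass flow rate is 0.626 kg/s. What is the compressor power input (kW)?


dh = 309.8 - 260.5 = 49.3 kJ/kg
W = m_dot * dh = 0.626 * 49.3 = 30.86 kW

30.86


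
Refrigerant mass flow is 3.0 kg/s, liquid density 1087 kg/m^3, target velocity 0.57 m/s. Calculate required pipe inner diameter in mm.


A = m_dot / (rho * v) = 3.0 / (1087 * 0.57) = 0.004841911587 m^2
d = sqrt(4*A/pi) * 1000
d = 78.5 mm

78.5


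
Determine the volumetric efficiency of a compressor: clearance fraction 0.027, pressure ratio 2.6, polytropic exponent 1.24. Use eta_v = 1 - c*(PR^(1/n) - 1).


PR^(1/n) = 2.6^(1/1.24) = 2.16100577
eta_v = 1 - 0.027 * (2.16100577 - 1)
eta_v = 0.9687

0.9687


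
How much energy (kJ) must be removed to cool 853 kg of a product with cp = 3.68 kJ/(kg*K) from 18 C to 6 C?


dT = 18 - (6) = 12 K
Q = m * cp * dT = 853 * 3.68 * 12
Q = 37668 kJ

37668


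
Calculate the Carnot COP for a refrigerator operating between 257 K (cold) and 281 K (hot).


dT = 281 - 257 = 24 K
COP_carnot = T_cold / dT = 257 / 24
COP_carnot = 10.708

10.708


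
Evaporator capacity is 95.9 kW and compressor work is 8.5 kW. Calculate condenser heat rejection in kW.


Q_cond = Q_evap + W
Q_cond = 95.9 + 8.5
Q_cond = 104.4 kW

104.4


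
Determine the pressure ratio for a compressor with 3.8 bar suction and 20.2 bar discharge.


PR = P_high / P_low
PR = 20.2 / 3.8
PR = 5.316

5.316


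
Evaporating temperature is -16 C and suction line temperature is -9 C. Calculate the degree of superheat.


Superheat = T_suction - T_evap
Superheat = -9 - (-16)
Superheat = 7 K

7


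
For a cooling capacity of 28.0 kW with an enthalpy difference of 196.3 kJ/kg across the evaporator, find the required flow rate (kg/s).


m_dot = Q / dh
m_dot = 28.0 / 196.3
m_dot = 0.1426 kg/s

0.1426


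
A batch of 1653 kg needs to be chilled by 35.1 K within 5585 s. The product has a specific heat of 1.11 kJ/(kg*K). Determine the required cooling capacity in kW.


Q = m * cp * dT / t
Q = 1653 * 1.11 * 35.1 / 5585
Q = 11.531 kW

11.531


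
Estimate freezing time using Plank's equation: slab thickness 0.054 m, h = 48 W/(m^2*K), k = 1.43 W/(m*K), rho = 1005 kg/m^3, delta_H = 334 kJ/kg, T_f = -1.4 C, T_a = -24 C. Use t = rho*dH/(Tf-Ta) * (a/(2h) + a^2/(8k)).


dT = -1.4 - (-24) = 22.6 K
term1 = a/(2h) = 0.054/(2*48) = 0.0005625
term2 = a^2/(8k) = 0.054^2/(8*1.43) = 0.0002548951049
t = rho*dH*1000/dT * (term1 + term2)
t = 1005*334*1000/22.6 * (0.0005625 + 0.0002548951049)
t = 12140 s

12140


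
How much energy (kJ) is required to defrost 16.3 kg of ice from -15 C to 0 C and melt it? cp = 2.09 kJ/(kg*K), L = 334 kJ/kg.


Sensible heat = cp * dT = 2.09 * 15 = 31.35 kJ/kg
Total per kg = 31.35 + 334 = 365.35 kJ/kg
Q = m * total = 16.3 * 365.35
Q = 5955.2 kJ

5955.2


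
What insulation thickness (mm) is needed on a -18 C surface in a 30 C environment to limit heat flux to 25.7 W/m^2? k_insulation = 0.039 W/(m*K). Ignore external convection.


dT = 30 - (-18) = 48 K
thickness = k * dT / q_max * 1000
thickness = 0.039 * 48 / 25.7 * 1000
thickness = 72.8 mm

72.8


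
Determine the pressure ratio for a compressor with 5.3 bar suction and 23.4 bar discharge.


PR = P_high / P_low
PR = 23.4 / 5.3
PR = 4.415

4.415


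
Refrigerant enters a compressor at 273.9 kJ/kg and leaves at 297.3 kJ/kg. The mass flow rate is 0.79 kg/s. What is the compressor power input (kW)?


dh = 297.3 - 273.9 = 23.4 kJ/kg
W = m_dot * dh = 0.79 * 23.4 = 18.49 kW

18.49


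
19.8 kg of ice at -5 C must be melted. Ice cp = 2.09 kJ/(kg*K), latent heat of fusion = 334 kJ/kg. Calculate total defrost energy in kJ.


Sensible heat = cp * dT = 2.09 * 5 = 10.45 kJ/kg
Total per kg = 10.45 + 334 = 344.45 kJ/kg
Q = m * total = 19.8 * 344.45
Q = 6820.1 kJ

6820.1


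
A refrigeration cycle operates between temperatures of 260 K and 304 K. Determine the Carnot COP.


dT = 304 - 260 = 44 K
COP_carnot = T_cold / dT = 260 / 44
COP_carnot = 5.909

5.909


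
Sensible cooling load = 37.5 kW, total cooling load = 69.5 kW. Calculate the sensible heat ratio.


SHR = Q_sensible / Q_total
SHR = 37.5 / 69.5
SHR = 0.54

0.54


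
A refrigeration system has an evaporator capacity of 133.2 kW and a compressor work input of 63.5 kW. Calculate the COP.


COP = Q_evap / W
COP = 133.2 / 63.5
COP = 2.098

2.098


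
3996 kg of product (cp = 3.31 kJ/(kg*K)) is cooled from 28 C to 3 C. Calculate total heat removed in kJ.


dT = 28 - (3) = 25 K
Q = m * cp * dT = 3996 * 3.31 * 25
Q = 330669 kJ

330669


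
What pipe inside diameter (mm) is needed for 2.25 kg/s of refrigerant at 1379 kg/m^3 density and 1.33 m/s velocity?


A = m_dot / (rho * v) = 2.25 / (1379 * 1.33) = 0.001226779785 m^2
d = sqrt(4*A/pi) * 1000
d = 39.5 mm

39.5


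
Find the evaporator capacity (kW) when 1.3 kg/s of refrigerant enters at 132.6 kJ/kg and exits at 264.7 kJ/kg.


dh = 264.7 - 132.6 = 132.1 kJ/kg
Q_evap = m_dot * dh = 1.3 * 132.1
Q_evap = 171.73 kW

171.73


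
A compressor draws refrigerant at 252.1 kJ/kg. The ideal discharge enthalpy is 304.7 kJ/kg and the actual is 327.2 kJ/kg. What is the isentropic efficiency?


dh_ideal = 304.7 - 252.1 = 52.6 kJ/kg
dh_actual = 327.2 - 252.1 = 75.1 kJ/kg
eta_s = dh_ideal / dh_actual = 52.6 / 75.1
eta_s = 0.7004

0.7004


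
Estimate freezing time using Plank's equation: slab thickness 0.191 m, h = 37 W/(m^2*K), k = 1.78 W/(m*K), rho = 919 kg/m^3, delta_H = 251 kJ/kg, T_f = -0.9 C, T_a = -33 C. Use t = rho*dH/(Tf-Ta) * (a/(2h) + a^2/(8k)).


dT = -0.9 - (-33) = 32.1 K
term1 = a/(2h) = 0.191/(2*37) = 0.002581081081
term2 = a^2/(8k) = 0.191^2/(8*1.78) = 0.002561867978
t = rho*dH*1000/dT * (term1 + term2)
t = 919*251*1000/32.1 * (0.002581081081 + 0.002561867978)
t = 36957 s

36957


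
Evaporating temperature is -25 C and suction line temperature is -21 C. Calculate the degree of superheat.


Superheat = T_suction - T_evap
Superheat = -21 - (-25)
Superheat = 4 K

4


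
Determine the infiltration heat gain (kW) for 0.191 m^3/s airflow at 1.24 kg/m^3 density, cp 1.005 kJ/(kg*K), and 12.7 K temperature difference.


Q = V_dot * rho * cp * dT
Q = 0.191 * 1.24 * 1.005 * 12.7
Q = 3.023 kW

3.023


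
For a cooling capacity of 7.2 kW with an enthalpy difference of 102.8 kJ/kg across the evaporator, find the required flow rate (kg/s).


m_dot = Q / dh
m_dot = 7.2 / 102.8
m_dot = 0.07 kg/s

0.07


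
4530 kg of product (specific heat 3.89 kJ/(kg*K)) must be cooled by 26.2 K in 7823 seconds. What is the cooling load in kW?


Q = m * cp * dT / t
Q = 4530 * 3.89 * 26.2 / 7823
Q = 59.017 kW

59.017


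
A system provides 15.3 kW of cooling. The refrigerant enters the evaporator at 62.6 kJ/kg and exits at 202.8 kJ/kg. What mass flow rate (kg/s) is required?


dh = 202.8 - 62.6 = 140.2 kJ/kg
m_dot = Q / dh = 15.3 / 140.2 = 0.1091 kg/s

0.1091


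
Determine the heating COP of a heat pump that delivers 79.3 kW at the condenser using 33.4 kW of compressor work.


COP_hp = Q_cond / W
COP_hp = 79.3 / 33.4
COP_hp = 2.374

2.374


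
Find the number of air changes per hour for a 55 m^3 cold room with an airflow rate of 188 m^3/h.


ACH = flow / volume
ACH = 188 / 55
ACH = 3.418

3.418


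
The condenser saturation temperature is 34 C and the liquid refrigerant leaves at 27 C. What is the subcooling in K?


Subcooling = T_cond - T_liquid
Subcooling = 34 - 27
Subcooling = 7 K

7
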